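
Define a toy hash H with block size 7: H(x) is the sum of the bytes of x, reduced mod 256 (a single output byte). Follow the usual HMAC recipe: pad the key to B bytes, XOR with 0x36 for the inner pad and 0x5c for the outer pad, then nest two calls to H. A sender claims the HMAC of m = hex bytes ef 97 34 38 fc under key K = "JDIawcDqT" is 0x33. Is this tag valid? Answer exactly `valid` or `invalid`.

invalid

Key "JDIawcDqT" = 4a 44 49 61 77 63 44 71 54 is 9 bytes > B = 7, so hash it first: H(key) = 1b, then zero-pad to 7 bytes: K' = 1b 00 00 00 00 00 00.
K' ⊕ ipad = 2d 36 36 36 36 36 36; K' ⊕ opad = 47 5c 5c 5c 5c 5c 5c.
Inner hash: sum = 45+54+54+54+54+54+54+239+151+52+56+252 = 1119; mod 256 = 95 → 5f.
Outer hash (recomputed tag): sum = 71+92+92+92+92+92+92+95 = 718; mod 256 = 206 → ce.
Recomputed tag = ce; claimed = 33 → mismatch.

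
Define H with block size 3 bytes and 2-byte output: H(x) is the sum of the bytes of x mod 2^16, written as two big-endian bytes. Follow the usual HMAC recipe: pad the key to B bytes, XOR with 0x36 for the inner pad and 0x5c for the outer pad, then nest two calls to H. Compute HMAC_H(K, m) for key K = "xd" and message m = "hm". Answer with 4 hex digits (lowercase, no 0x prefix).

0164

Key "xd" = 78 64 is 2 bytes ≤ B = 3; zero-pad to 3 bytes: K' = 78 64 00.
K' ⊕ ipad = 4e 52 36.  K' ⊕ opad = 24 38 5c.
Inner input = (K'⊕ipad) ∥ m = 4e 52 36 ∥ 68 6d.
Inner hash: sum = 78+82+54+104+109 = 427 → 01 ab.
Outer input = (K'⊕opad) ∥ inner = 24 38 5c ∥ 01 ab.
Outer hash (tag): sum = 36+56+92+1+171 = 356 → 01 64.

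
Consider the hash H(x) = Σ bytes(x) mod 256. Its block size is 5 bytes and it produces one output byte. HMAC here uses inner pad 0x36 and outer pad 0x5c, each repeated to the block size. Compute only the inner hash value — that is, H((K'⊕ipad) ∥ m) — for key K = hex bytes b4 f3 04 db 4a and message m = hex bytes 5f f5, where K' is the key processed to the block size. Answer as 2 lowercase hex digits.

36

Key hex bytes b4 f3 04 db 4a is exactly B = 5 bytes: K' = b4 f3 04 db 4a.
K' ⊕ ipad = 82 c5 32 ed 7c.
Inner input = 82 c5 32 ed 7c ∥ 5f f5.
Inner hash: sum = 130+197+50+237+124+95+245 = 1078; mod 256 = 54 → 36.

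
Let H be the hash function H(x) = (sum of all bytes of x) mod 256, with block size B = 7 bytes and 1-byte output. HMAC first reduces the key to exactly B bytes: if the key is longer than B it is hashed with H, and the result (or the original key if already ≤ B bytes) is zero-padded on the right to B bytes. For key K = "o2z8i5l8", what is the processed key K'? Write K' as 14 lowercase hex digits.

|K| = 8 > B = 7, so first hash the key.
H(K): sum = 111+50+122+56+105+53+108+56 = 661; mod 256 = 149 → 95.
Zero-pad H(K) = 95 to 7 bytes: K' = 95 00 00 00 00 00 00.

95000000000000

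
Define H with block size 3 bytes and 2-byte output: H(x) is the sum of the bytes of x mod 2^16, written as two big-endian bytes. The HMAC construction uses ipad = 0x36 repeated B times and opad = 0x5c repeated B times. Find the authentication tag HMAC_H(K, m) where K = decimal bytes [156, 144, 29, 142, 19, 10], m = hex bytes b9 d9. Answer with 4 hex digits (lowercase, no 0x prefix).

Key decimal bytes [156, 144, 29, 142, 19, 10] = 9c 90 1d 8e 13 0a is 6 bytes > B = 3, so hash it first: H(key) = 01 f4, then zero-pad to 3 bytes: K' = 01 f4 00.
K' ⊕ ipad = 37 c2 36.  K' ⊕ opad = 5d a8 5c.
Inner input = (K'⊕ipad) ∥ m = 37 c2 36 ∥ b9 d9.
Inner hash: sum = 55+194+54+185+217 = 705 → 02 c1.
Outer input = (K'⊕opad) ∥ inner = 5d a8 5c ∥ 02 c1.
Outer hash (tag): sum = 93+168+92+2+193 = 548 → 02 24.

0224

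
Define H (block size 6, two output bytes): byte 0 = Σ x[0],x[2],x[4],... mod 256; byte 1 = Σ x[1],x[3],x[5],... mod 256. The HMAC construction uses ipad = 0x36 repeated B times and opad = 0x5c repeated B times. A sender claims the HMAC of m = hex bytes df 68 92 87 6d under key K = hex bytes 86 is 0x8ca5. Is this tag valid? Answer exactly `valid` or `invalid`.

Key hex bytes 86 is 1 byte ≤ B = 6; zero-pad to 6 bytes: K' = 86 00 00 00 00 00.
K' ⊕ ipad = b0 36 36 36 36 36; K' ⊕ opad = da 5c 5c 5c 5c 5c.
Inner hash: even-index sum = 762 mod 256 = 250; odd-index sum = 401 mod 256 = 145 → fa 91.
Outer hash (recomputed tag): even-index sum = 652 mod 256 = 140; odd-index sum = 421 mod 256 = 165 → 8c a5.
Recomputed tag = 8ca5; claimed = 8ca5 → match.

valid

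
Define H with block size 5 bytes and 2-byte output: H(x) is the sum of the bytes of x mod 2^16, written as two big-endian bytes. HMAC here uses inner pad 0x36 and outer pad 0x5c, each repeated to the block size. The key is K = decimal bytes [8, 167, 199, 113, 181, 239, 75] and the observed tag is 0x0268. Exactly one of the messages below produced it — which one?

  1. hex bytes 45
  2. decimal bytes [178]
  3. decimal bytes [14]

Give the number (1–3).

Key decimal bytes [8, 167, 199, 113, 181, 239, 75] = 08 a7 c7 71 b5 ef 4b is 7 bytes > B = 5, so hash it first: H(key) = 03 d6, then zero-pad to 5 bytes: K' = 03 d6 00 00 00.
K' ⊕ ipad = 35 e0 36 36 36; K' ⊕ opad = 5f 8a 5c 5c 5c.
m1: inner = H(35 e0 36 36 36 45) = 01 fc; tag = H(5f 8a 5c 5c 5c 01 fc) = 02fa
m2: inner = H(35 e0 36 36 36 b2) = 02 69; tag = H(5f 8a 5c 5c 5c 02 69) = 0268 ← matches
m3: inner = H(35 e0 36 36 36 0e) = 01 c5; tag = H(5f 8a 5c 5c 5c 01 c5) = 02c3

2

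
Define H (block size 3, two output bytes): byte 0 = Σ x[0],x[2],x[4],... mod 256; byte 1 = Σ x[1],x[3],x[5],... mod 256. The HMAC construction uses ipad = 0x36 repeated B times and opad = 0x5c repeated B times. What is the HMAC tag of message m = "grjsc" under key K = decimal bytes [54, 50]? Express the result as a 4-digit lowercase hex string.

fe89

Key decimal bytes [54, 50] = 36 32 is 2 bytes ≤ B = 3; zero-pad to 3 bytes: K' = 36 32 00.
K' ⊕ ipad = 00 04 36.  K' ⊕ opad = 6a 6e 5c.
Inner input = (K'⊕ipad) ∥ m = 00 04 36 ∥ 67 72 6a 73 63.
Inner hash: even-index sum = 283 mod 256 = 27; odd-index sum = 312 mod 256 = 56 → 1b 38.
Outer input = (K'⊕opad) ∥ inner = 6a 6e 5c ∥ 1b 38.
Outer hash (tag): even-index sum = 254 mod 256 = 254; odd-index sum = 137 mod 256 = 137 → fe 89.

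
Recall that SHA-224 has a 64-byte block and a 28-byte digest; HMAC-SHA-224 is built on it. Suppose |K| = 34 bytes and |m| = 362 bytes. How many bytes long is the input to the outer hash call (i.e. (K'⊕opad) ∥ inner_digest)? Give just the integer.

92

Key is 34 ≤ 64 bytes, zero-padded: |K'| = 64.
Outer input = (K'⊕opad) ∥ H(inner) → 64 + 28 = 92 bytes.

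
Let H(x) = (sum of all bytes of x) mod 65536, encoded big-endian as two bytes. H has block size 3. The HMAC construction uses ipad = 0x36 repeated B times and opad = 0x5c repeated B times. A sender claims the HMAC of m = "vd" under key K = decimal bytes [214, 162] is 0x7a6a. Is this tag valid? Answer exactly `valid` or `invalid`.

Key decimal bytes [214, 162] = d6 a2 is 2 bytes ≤ B = 3; zero-pad to 3 bytes: K' = d6 a2 00.
K' ⊕ ipad = e0 94 36; K' ⊕ opad = 8a fe 5c.
Inner hash: sum = 224+148+54+118+100 = 644 → 02 84.
Outer hash (recomputed tag): sum = 138+254+92+2+132 = 618 → 02 6a.
Recomputed tag = 026a; claimed = 7a6a → mismatch.

invalid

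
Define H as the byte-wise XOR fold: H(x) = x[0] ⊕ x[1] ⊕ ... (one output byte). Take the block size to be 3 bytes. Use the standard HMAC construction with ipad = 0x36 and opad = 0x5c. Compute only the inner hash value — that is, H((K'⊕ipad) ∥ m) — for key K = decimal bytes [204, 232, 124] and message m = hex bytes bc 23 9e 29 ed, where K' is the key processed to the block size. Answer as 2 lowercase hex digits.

Key decimal bytes [204, 232, 124] = cc e8 7c is exactly B = 3 bytes: K' = cc e8 7c.
K' ⊕ ipad = fa de 4a.
Inner input = fa de 4a ∥ bc 23 9e 29 ed.
Inner hash: XOR fa⊕de⊕4a⊕bc⊕23⊕9e⊕29⊕ed = ab.

ab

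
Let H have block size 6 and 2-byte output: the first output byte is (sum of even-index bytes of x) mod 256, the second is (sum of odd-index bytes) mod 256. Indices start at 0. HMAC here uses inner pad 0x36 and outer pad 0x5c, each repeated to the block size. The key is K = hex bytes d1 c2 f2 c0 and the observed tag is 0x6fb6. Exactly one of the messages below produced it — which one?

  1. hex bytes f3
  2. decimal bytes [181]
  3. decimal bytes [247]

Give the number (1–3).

3

Key hex bytes d1 c2 f2 c0 is 4 bytes ≤ B = 6; zero-pad to 6 bytes: K' = d1 c2 f2 c0 00 00.
K' ⊕ ipad = e7 f4 c4 f6 36 36; K' ⊕ opad = 8d 9e ae 9c 5c 5c.
m1: inner = H(e7 f4 c4 f6 36 36 f3) = d4 20; tag = H(8d 9e ae 9c 5c 5c d4 20) = 6bb6
m2: inner = H(e7 f4 c4 f6 36 36 b5) = 96 20; tag = H(8d 9e ae 9c 5c 5c 96 20) = 2db6
m3: inner = H(e7 f4 c4 f6 36 36 f7) = d8 20; tag = H(8d 9e ae 9c 5c 5c d8 20) = 6fb6 ← matches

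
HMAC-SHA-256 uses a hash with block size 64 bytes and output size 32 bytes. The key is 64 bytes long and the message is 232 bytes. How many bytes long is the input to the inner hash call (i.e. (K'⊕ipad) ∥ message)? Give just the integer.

296

Key is 64 ≤ 64 bytes, zero-padded: |K'| = 64.
Inner input = (K'⊕ipad) ∥ m → 64 + 232 = 296 bytes.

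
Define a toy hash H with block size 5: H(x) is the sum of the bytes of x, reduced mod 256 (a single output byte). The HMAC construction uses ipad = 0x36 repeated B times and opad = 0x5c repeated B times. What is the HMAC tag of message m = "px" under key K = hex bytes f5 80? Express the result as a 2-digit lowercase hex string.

Key hex bytes f5 80 is 2 bytes ≤ B = 5; zero-pad to 5 bytes: K' = f5 80 00 00 00.
K' ⊕ ipad = c3 b6 36 36 36.  K' ⊕ opad = a9 dc 5c 5c 5c.
Inner input = (K'⊕ipad) ∥ m = c3 b6 36 36 36 ∥ 70 78.
Inner hash: sum = 195+182+54+54+54+112+120 = 771; mod 256 = 3 → 03.
Outer input = (K'⊕opad) ∥ inner = a9 dc 5c 5c 5c ∥ 03.
Outer hash (tag): sum = 169+220+92+92+92+3 = 668; mod 256 = 156 → 9c.

9c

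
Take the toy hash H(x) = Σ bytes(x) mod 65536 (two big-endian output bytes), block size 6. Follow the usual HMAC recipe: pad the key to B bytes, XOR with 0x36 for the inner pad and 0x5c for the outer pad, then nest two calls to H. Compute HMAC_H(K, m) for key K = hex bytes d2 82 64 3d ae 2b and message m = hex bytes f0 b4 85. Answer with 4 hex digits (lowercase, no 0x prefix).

0445

Key hex bytes d2 82 64 3d ae 2b is exactly B = 6 bytes: K' = d2 82 64 3d ae 2b.
K' ⊕ ipad = e4 b4 52 0b 98 1d.  K' ⊕ opad = 8e de 38 61 f2 77.
Inner input = (K'⊕ipad) ∥ m = e4 b4 52 0b 98 1d ∥ f0 b4 85.
Inner hash: sum = 228+180+82+11+152+29+240+180+133 = 1235 → 04 d3.
Outer input = (K'⊕opad) ∥ inner = 8e de 38 61 f2 77 ∥ 04 d3.
Outer hash (tag): sum = 142+222+56+97+242+119+4+211 = 1093 → 04 45.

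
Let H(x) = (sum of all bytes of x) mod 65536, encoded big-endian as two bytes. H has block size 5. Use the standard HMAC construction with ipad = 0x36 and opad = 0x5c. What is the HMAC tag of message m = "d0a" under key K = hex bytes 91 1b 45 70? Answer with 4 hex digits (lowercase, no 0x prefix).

026f

Key hex bytes 91 1b 45 70 is 4 bytes ≤ B = 5; zero-pad to 5 bytes: K' = 91 1b 45 70 00.
K' ⊕ ipad = a7 2d 73 46 36.  K' ⊕ opad = cd 47 19 2c 5c.
Inner input = (K'⊕ipad) ∥ m = a7 2d 73 46 36 ∥ 64 30 61.
Inner hash: sum = 167+45+115+70+54+100+48+97 = 696 → 02 b8.
Outer input = (K'⊕opad) ∥ inner = cd 47 19 2c 5c ∥ 02 b8.
Outer hash (tag): sum = 205+71+25+44+92+2+184 = 623 → 02 6f.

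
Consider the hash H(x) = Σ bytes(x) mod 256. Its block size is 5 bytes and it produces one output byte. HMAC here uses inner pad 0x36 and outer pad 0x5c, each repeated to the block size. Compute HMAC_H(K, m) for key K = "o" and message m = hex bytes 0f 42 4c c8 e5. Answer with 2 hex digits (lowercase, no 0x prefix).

Key "o" = 6f is 1 byte ≤ B = 5; zero-pad to 5 bytes: K' = 6f 00 00 00 00.
K' ⊕ ipad = 59 36 36 36 36.  K' ⊕ opad = 33 5c 5c 5c 5c.
Inner input = (K'⊕ipad) ∥ m = 59 36 36 36 36 ∥ 0f 42 4c c8 e5.
Inner hash: sum = 89+54+54+54+54+15+66+76+200+229 = 891; mod 256 = 123 → 7b.
Outer input = (K'⊕opad) ∥ inner = 33 5c 5c 5c 5c ∥ 7b.
Outer hash (tag): sum = 51+92+92+92+92+123 = 542; mod 256 = 30 → 1e.

1e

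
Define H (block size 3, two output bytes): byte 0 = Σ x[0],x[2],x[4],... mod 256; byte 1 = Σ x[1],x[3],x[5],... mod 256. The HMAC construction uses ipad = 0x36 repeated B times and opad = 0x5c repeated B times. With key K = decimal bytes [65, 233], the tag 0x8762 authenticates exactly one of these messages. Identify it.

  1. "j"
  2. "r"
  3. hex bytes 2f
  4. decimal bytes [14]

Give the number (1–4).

3

Key decimal bytes [65, 233] = 41 e9 is 2 bytes ≤ B = 3; zero-pad to 3 bytes: K' = 41 e9 00.
K' ⊕ ipad = 77 df 36; K' ⊕ opad = 1d b5 5c.
m1: inner = H(77 df 36 6a) = ad 49; tag = H(1d b5 5c ad 49) = c262
m2: inner = H(77 df 36 72) = ad 51; tag = H(1d b5 5c ad 51) = ca62
m3: inner = H(77 df 36 2f) = ad 0e; tag = H(1d b5 5c ad 0e) = 8762 ← matches
m4: inner = H(77 df 36 0e) = ad ed; tag = H(1d b5 5c ad ed) = 6662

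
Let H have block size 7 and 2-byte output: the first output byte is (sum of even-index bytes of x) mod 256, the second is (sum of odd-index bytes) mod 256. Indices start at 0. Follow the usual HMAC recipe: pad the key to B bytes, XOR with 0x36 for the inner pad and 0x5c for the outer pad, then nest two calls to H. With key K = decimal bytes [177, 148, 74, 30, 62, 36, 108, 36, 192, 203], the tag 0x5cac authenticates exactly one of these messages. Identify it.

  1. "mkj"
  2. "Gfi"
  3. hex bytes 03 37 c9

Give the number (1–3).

2

Key decimal bytes [177, 148, 74, 30, 62, 36, 108, 36, 192, 203] = b1 94 4a 1e 3e 24 6c 24 c0 cb is 10 bytes > B = 7, so hash it first: H(key) = 65 c5, then zero-pad to 7 bytes: K' = 65 c5 00 00 00 00 00.
K' ⊕ ipad = 53 f3 36 36 36 36 36; K' ⊕ opad = 39 99 5c 5c 5c 5c 5c.
m1: inner = H(53 f3 36 36 36 36 36 6d 6b 6a) = 60 36; tag = H(39 99 5c 5c 5c 5c 5c 60 36) = 83b1
m2: inner = H(53 f3 36 36 36 36 36 47 66 69) = 5b 0f; tag = H(39 99 5c 5c 5c 5c 5c 5b 0f) = 5cac ← matches
m3: inner = H(53 f3 36 36 36 36 36 03 37 c9) = 2c 2b; tag = H(39 99 5c 5c 5c 5c 5c 2c 2b) = 787d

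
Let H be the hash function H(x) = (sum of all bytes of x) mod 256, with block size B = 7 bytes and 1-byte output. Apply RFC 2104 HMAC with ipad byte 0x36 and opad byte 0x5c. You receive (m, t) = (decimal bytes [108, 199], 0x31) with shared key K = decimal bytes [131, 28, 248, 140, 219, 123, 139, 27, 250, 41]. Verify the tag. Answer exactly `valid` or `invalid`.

valid

Key decimal bytes [131, 28, 248, 140, 219, 123, 139, 27, 250, 41] = 83 1c f8 8c db 7b 8b 1b fa 29 is 10 bytes > B = 7, so hash it first: H(key) = 42, then zero-pad to 7 bytes: K' = 42 00 00 00 00 00 00.
K' ⊕ ipad = 74 36 36 36 36 36 36; K' ⊕ opad = 1e 5c 5c 5c 5c 5c 5c.
Inner hash: sum = 116+54+54+54+54+54+54+108+199 = 747; mod 256 = 235 → eb.
Outer hash (recomputed tag): sum = 30+92+92+92+92+92+92+235 = 817; mod 256 = 49 → 31.
Recomputed tag = 31; claimed = 31 → match.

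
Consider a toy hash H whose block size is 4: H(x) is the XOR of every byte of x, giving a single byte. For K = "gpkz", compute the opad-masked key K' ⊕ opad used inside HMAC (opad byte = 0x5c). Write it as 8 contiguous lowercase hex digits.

Key "gpkz" = 67 70 6b 7a is exactly B = 4 bytes: K' = 67 70 6b 7a.
XOR each byte with 0x5c: 67⊕5c=3b, 70⊕5c=2c, 6b⊕5c=37, 7a⊕5c=26.

3b2c3726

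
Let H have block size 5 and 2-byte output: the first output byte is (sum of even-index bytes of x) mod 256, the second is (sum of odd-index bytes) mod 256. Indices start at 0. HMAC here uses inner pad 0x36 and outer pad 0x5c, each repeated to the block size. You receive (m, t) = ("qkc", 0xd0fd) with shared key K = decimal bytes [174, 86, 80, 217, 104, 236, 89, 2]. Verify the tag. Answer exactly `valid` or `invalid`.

valid

Key decimal bytes [174, 86, 80, 217, 104, 236, 89, 2] = ae 56 50 d9 68 ec 59 02 is 8 bytes > B = 5, so hash it first: H(key) = bf 1d, then zero-pad to 5 bytes: K' = bf 1d 00 00 00.
K' ⊕ ipad = 89 2b 36 36 36; K' ⊕ opad = e3 41 5c 5c 5c.
Inner hash: even-index sum = 352 mod 256 = 96; odd-index sum = 309 mod 256 = 53 → 60 35.
Outer hash (recomputed tag): even-index sum = 464 mod 256 = 208; odd-index sum = 253 mod 256 = 253 → d0 fd.
Recomputed tag = d0fd; claimed = d0fd → match.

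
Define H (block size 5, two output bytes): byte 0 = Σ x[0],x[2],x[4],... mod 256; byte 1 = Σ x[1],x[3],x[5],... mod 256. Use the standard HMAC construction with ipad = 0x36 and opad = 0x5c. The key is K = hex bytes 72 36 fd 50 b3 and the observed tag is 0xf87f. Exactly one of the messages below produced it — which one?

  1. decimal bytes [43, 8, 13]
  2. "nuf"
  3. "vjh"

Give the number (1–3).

Key hex bytes 72 36 fd 50 b3 is exactly B = 5 bytes: K' = 72 36 fd 50 b3.
K' ⊕ ipad = 44 00 cb 66 85; K' ⊕ opad = 2e 6a a1 0c ef.
m1: inner = H(44 00 cb 66 85 2b 08 0d) = 9c 9e; tag = H(2e 6a a1 0c ef 9c 9e) = 5c12
m2: inner = H(44 00 cb 66 85 6e 75 66) = 09 3a; tag = H(2e 6a a1 0c ef 09 3a) = f87f ← matches
m3: inner = H(44 00 cb 66 85 76 6a 68) = fe 44; tag = H(2e 6a a1 0c ef fe 44) = 0274

2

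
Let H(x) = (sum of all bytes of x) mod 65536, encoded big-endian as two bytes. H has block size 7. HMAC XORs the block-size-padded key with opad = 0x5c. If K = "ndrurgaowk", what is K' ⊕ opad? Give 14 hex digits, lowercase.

Key "ndrurgaowk" = 6e 64 72 75 72 67 61 6f 77 6b is 10 bytes > B = 7, so hash it first: H(key) = 04 44, then zero-pad to 7 bytes: K' = 04 44 00 00 00 00 00.
XOR each byte with 0x5c: 04⊕5c=58, 44⊕5c=18, 00⊕5c=5c, 00⊕5c=5c, 00⊕5c=5c, 00⊕5c=5c, 00⊕5c=5c.

58185c5c5c5c5c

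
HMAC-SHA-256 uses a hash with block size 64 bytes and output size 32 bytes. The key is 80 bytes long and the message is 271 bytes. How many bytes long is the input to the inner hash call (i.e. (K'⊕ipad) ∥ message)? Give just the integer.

335

Key is 80 > 64 bytes, so it is hashed to 32 bytes then zero-padded to 64: |K'| = 64.
Inner input = (K'⊕ipad) ∥ m → 64 + 271 = 335 bytes.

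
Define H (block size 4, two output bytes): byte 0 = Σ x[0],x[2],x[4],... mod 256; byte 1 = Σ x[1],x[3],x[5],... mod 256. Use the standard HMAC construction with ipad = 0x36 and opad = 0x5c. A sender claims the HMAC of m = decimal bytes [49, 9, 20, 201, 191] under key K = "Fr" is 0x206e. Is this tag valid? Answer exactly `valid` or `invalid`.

invalid

Key "Fr" = 46 72 is 2 bytes ≤ B = 4; zero-pad to 4 bytes: K' = 46 72 00 00.
K' ⊕ ipad = 70 44 36 36; K' ⊕ opad = 1a 2e 5c 5c.
Inner hash: even-index sum = 426 mod 256 = 170; odd-index sum = 332 mod 256 = 76 → aa 4c.
Outer hash (recomputed tag): even-index sum = 288 mod 256 = 32; odd-index sum = 214 mod 256 = 214 → 20 d6.
Recomputed tag = 20d6; claimed = 206e → mismatch.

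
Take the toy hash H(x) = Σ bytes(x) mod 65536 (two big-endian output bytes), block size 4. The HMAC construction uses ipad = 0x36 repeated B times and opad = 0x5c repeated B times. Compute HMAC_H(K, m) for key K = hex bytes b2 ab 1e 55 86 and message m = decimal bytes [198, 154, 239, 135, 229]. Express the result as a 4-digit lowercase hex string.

01df

Key hex bytes b2 ab 1e 55 86 is 5 bytes > B = 4, so hash it first: H(key) = 02 56, then zero-pad to 4 bytes: K' = 02 56 00 00.
K' ⊕ ipad = 34 60 36 36.  K' ⊕ opad = 5e 0a 5c 5c.
Inner input = (K'⊕ipad) ∥ m = 34 60 36 36 ∥ c6 9a ef 87 e5.
Inner hash: sum = 52+96+54+54+198+154+239+135+229 = 1211 → 04 bb.
Outer input = (K'⊕opad) ∥ inner = 5e 0a 5c 5c ∥ 04 bb.
Outer hash (tag): sum = 94+10+92+92+4+187 = 479 → 01 df.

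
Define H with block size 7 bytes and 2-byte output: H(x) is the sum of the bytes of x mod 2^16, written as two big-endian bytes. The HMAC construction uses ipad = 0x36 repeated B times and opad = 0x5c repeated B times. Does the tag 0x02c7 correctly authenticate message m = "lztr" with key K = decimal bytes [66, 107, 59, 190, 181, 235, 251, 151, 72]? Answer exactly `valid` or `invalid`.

valid

Key decimal bytes [66, 107, 59, 190, 181, 235, 251, 151, 72] = 42 6b 3b be b5 eb fb 97 48 is 9 bytes > B = 7, so hash it first: H(key) = 05 20, then zero-pad to 7 bytes: K' = 05 20 00 00 00 00 00.
K' ⊕ ipad = 33 16 36 36 36 36 36; K' ⊕ opad = 59 7c 5c 5c 5c 5c 5c.
Inner hash: sum = 51+22+54+54+54+54+54+108+122+116+114 = 803 → 03 23.
Outer hash (recomputed tag): sum = 89+124+92+92+92+92+92+3+35 = 711 → 02 c7.
Recomputed tag = 02c7; claimed = 02c7 → match.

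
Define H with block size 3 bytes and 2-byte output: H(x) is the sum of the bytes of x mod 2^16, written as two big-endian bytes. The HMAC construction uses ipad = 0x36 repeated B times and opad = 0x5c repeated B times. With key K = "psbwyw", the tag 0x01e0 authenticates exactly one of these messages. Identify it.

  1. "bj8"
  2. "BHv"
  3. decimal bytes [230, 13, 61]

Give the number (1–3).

Key "psbwyw" = 70 73 62 77 79 77 is 6 bytes > B = 3, so hash it first: H(key) = 02 ac, then zero-pad to 3 bytes: K' = 02 ac 00.
K' ⊕ ipad = 34 9a 36; K' ⊕ opad = 5e f0 5c.
m1: inner = H(34 9a 36 62 6a 38) = 02 08; tag = H(5e f0 5c 02 08) = 01b4
m2: inner = H(34 9a 36 42 48 76) = 02 04; tag = H(5e f0 5c 02 04) = 01b0
m3: inner = H(34 9a 36 e6 0d 3d) = 02 34; tag = H(5e f0 5c 02 34) = 01e0 ← matches

3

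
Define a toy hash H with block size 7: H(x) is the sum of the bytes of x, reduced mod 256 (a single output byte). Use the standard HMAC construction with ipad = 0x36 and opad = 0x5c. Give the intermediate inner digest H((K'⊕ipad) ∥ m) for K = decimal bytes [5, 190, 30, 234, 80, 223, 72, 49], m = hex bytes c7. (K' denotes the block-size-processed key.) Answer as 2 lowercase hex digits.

50

Key decimal bytes [5, 190, 30, 234, 80, 223, 72, 49] = 05 be 1e ea 50 df 48 31 is 8 bytes > B = 7, so hash it first: H(key) = 73, then zero-pad to 7 bytes: K' = 73 00 00 00 00 00 00.
K' ⊕ ipad = 45 36 36 36 36 36 36.
Inner input = 45 36 36 36 36 36 36 ∥ c7.
Inner hash: sum = 69+54+54+54+54+54+54+199 = 592; mod 256 = 80 → 50.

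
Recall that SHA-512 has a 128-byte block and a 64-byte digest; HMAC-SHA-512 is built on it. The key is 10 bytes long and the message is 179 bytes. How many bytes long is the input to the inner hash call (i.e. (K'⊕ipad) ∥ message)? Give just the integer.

Key is 10 ≤ 128 bytes, zero-padded: |K'| = 128.
Inner input = (K'⊕ipad) ∥ m → 128 + 179 = 307 bytes.

307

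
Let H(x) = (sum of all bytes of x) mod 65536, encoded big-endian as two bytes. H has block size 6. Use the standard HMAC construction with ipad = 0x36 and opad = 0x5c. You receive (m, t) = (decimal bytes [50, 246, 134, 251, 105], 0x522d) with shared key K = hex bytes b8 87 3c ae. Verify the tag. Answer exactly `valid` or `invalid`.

Key hex bytes b8 87 3c ae is 4 bytes ≤ B = 6; zero-pad to 6 bytes: K' = b8 87 3c ae 00 00.
K' ⊕ ipad = 8e b1 0a 98 36 36; K' ⊕ opad = e4 db 60 f2 5c 5c.
Inner hash: sum = 142+177+10+152+54+54+50+246+134+251+105 = 1375 → 05 5f.
Outer hash (recomputed tag): sum = 228+219+96+242+92+92+5+95 = 1069 → 04 2d.
Recomputed tag = 042d; claimed = 522d → mismatch.

invalid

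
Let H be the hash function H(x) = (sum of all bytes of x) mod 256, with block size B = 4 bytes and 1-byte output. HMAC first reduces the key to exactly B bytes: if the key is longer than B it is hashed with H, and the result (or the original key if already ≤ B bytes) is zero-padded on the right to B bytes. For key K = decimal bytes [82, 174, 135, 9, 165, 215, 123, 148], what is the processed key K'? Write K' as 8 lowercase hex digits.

1b000000

|K| = 8 > B = 4, so first hash the key.
H(K): sum = 82+174+135+9+165+215+123+148 = 1051; mod 256 = 27 → 1b.
Zero-pad H(K) = 1b to 4 bytes: K' = 1b 00 00 00.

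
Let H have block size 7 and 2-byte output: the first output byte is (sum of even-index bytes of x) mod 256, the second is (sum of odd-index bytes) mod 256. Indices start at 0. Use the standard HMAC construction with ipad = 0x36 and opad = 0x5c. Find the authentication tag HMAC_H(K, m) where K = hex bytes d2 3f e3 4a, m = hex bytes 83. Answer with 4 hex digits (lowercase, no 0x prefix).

Key hex bytes d2 3f e3 4a is 4 bytes ≤ B = 7; zero-pad to 7 bytes: K' = d2 3f e3 4a 00 00 00.
K' ⊕ ipad = e4 09 d5 7c 36 36 36.  K' ⊕ opad = 8e 63 bf 16 5c 5c 5c.
Inner input = (K'⊕ipad) ∥ m = e4 09 d5 7c 36 36 36 ∥ 83.
Inner hash: even-index sum = 549 mod 256 = 37; odd-index sum = 318 mod 256 = 62 → 25 3e.
Outer input = (K'⊕opad) ∥ inner = 8e 63 bf 16 5c 5c 5c ∥ 25 3e.
Outer hash (tag): even-index sum = 579 mod 256 = 67; odd-index sum = 250 mod 256 = 250 → 43 fa.

43fa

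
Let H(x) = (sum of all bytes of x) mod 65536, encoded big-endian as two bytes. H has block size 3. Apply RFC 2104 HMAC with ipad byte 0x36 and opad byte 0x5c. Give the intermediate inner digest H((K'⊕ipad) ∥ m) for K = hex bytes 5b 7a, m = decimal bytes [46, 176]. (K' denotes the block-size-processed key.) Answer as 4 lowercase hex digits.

01cd

Key hex bytes 5b 7a is 2 bytes ≤ B = 3; zero-pad to 3 bytes: K' = 5b 7a 00.
K' ⊕ ipad = 6d 4c 36.
Inner input = 6d 4c 36 ∥ 2e b0.
Inner hash: sum = 109+76+54+46+176 = 461 → 01 cd.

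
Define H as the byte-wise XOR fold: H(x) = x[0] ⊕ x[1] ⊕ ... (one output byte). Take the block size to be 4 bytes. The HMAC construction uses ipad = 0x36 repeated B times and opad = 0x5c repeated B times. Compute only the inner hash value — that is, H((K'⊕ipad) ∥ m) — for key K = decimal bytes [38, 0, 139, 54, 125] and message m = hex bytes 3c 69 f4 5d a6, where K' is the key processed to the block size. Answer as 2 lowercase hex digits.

bc

Key decimal bytes [38, 0, 139, 54, 125] = 26 00 8b 36 7d is 5 bytes > B = 4, so hash it first: H(key) = e6, then zero-pad to 4 bytes: K' = e6 00 00 00.
K' ⊕ ipad = d0 36 36 36.
Inner input = d0 36 36 36 ∥ 3c 69 f4 5d a6.
Inner hash: XOR d0⊕36⊕36⊕36⊕3c⊕69⊕f4⊕5d⊕a6 = bc.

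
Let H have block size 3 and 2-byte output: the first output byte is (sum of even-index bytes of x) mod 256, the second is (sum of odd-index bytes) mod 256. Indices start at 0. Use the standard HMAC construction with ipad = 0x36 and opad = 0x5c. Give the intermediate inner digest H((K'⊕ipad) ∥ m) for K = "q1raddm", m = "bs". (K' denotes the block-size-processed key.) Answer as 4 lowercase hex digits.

2b22

Key "q1raddm" = 71 31 72 61 64 64 6d is 7 bytes > B = 3, so hash it first: H(key) = b4 f6, then zero-pad to 3 bytes: K' = b4 f6 00.
K' ⊕ ipad = 82 c0 36.
Inner input = 82 c0 36 ∥ 62 73.
Inner hash: even-index sum = 299 mod 256 = 43; odd-index sum = 290 mod 256 = 34 → 2b 22.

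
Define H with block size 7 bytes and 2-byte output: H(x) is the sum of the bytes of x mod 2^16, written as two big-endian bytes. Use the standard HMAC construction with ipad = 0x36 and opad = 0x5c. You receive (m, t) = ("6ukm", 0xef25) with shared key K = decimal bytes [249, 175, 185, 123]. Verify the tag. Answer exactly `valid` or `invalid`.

Key decimal bytes [249, 175, 185, 123] = f9 af b9 7b is 4 bytes ≤ B = 7; zero-pad to 7 bytes: K' = f9 af b9 7b 00 00 00.
K' ⊕ ipad = cf 99 8f 4d 36 36 36; K' ⊕ opad = a5 f3 e5 27 5c 5c 5c.
Inner hash: sum = 207+153+143+77+54+54+54+54+117+107+109 = 1129 → 04 69.
Outer hash (recomputed tag): sum = 165+243+229+39+92+92+92+4+105 = 1061 → 04 25.
Recomputed tag = 0425; claimed = ef25 → mismatch.

invalid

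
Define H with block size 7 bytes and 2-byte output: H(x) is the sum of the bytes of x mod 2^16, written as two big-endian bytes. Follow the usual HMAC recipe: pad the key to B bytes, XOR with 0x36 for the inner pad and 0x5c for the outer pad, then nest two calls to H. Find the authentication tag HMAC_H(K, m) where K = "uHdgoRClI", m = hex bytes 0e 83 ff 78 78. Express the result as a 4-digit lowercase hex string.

Key "uHdgoRClI" = 75 48 64 67 6f 52 43 6c 49 is 9 bytes > B = 7, so hash it first: H(key) = 03 41, then zero-pad to 7 bytes: K' = 03 41 00 00 00 00 00.
K' ⊕ ipad = 35 77 36 36 36 36 36.  K' ⊕ opad = 5f 1d 5c 5c 5c 5c 5c.
Inner input = (K'⊕ipad) ∥ m = 35 77 36 36 36 36 36 ∥ 0e 83 ff 78 78.
Inner hash: sum = 53+119+54+54+54+54+54+14+131+255+120+120 = 1082 → 04 3a.
Outer input = (K'⊕opad) ∥ inner = 5f 1d 5c 5c 5c 5c 5c ∥ 04 3a.
Outer hash (tag): sum = 95+29+92+92+92+92+92+4+58 = 646 → 02 86.

0286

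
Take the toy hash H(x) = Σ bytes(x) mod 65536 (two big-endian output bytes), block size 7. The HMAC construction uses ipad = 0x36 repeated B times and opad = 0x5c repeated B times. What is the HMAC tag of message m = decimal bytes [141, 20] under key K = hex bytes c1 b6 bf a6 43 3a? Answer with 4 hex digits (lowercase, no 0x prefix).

0530

Key hex bytes c1 b6 bf a6 43 3a is 6 bytes ≤ B = 7; zero-pad to 7 bytes: K' = c1 b6 bf a6 43 3a 00.
K' ⊕ ipad = f7 80 89 90 75 0c 36.  K' ⊕ opad = 9d ea e3 fa 1f 66 5c.
Inner input = (K'⊕ipad) ∥ m = f7 80 89 90 75 0c 36 ∥ 8d 14.
Inner hash: sum = 247+128+137+144+117+12+54+141+20 = 1000 → 03 e8.
Outer input = (K'⊕opad) ∥ inner = 9d ea e3 fa 1f 66 5c ∥ 03 e8.
Outer hash (tag): sum = 157+234+227+250+31+102+92+3+232 = 1328 → 05 30.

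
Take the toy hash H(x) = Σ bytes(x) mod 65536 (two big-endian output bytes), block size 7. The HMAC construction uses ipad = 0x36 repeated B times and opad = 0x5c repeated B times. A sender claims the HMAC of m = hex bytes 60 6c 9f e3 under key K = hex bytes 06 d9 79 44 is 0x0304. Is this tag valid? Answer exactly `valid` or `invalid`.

valid

Key hex bytes 06 d9 79 44 is 4 bytes ≤ B = 7; zero-pad to 7 bytes: K' = 06 d9 79 44 00 00 00.
K' ⊕ ipad = 30 ef 4f 72 36 36 36; K' ⊕ opad = 5a 85 25 18 5c 5c 5c.
Inner hash: sum = 48+239+79+114+54+54+54+96+108+159+227 = 1232 → 04 d0.
Outer hash (recomputed tag): sum = 90+133+37+24+92+92+92+4+208 = 772 → 03 04.
Recomputed tag = 0304; claimed = 0304 → match.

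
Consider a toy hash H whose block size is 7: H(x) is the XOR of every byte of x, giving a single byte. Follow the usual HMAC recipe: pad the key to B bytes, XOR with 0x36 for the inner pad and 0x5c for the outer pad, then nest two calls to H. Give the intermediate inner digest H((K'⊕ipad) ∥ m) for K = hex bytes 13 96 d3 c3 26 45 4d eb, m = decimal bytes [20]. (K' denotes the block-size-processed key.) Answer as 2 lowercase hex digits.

72

Key hex bytes 13 96 d3 c3 26 45 4d eb is 8 bytes > B = 7, so hash it first: H(key) = 50, then zero-pad to 7 bytes: K' = 50 00 00 00 00 00 00.
K' ⊕ ipad = 66 36 36 36 36 36 36.
Inner input = 66 36 36 36 36 36 36 ∥ 14.
Inner hash: XOR 66⊕36⊕36⊕36⊕36⊕36⊕36⊕14 = 72.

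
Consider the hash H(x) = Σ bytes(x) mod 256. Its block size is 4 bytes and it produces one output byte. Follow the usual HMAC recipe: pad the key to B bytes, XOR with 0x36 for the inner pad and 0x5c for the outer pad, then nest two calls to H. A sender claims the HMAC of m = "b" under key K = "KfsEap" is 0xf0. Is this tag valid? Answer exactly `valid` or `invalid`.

invalid

Key "KfsEap" = 4b 66 73 45 61 70 is 6 bytes > B = 4, so hash it first: H(key) = 3a, then zero-pad to 4 bytes: K' = 3a 00 00 00.
K' ⊕ ipad = 0c 36 36 36; K' ⊕ opad = 66 5c 5c 5c.
Inner hash: sum = 12+54+54+54+98 = 272; mod 256 = 16 → 10.
Outer hash (recomputed tag): sum = 102+92+92+92+16 = 394; mod 256 = 138 → 8a.
Recomputed tag = 8a; claimed = f0 → mismatch.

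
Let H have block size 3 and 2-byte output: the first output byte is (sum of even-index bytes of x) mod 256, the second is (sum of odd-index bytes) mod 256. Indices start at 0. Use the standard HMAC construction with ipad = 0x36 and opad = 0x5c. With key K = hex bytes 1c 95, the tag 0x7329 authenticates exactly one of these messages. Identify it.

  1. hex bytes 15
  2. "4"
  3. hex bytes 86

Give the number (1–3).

2

Key hex bytes 1c 95 is 2 bytes ≤ B = 3; zero-pad to 3 bytes: K' = 1c 95 00.
K' ⊕ ipad = 2a a3 36; K' ⊕ opad = 40 c9 5c.
m1: inner = H(2a a3 36 15) = 60 b8; tag = H(40 c9 5c 60 b8) = 5429
m2: inner = H(2a a3 36 34) = 60 d7; tag = H(40 c9 5c 60 d7) = 7329 ← matches
m3: inner = H(2a a3 36 86) = 60 29; tag = H(40 c9 5c 60 29) = c529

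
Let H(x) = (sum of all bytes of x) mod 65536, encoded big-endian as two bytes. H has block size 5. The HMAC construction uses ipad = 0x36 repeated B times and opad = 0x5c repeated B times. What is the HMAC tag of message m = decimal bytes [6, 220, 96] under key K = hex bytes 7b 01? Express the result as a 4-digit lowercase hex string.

0202

Key hex bytes 7b 01 is 2 bytes ≤ B = 5; zero-pad to 5 bytes: K' = 7b 01 00 00 00.
K' ⊕ ipad = 4d 37 36 36 36.  K' ⊕ opad = 27 5d 5c 5c 5c.
Inner input = (K'⊕ipad) ∥ m = 4d 37 36 36 36 ∥ 06 dc 60.
Inner hash: sum = 77+55+54+54+54+6+220+96 = 616 → 02 68.
Outer input = (K'⊕opad) ∥ inner = 27 5d 5c 5c 5c ∥ 02 68.
Outer hash (tag): sum = 39+93+92+92+92+2+104 = 514 → 02 02.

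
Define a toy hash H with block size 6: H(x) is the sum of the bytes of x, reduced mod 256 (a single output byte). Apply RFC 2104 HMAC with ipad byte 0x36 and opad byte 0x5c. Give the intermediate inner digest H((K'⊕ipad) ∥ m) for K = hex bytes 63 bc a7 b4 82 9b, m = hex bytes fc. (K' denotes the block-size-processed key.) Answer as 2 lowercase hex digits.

Key hex bytes 63 bc a7 b4 82 9b is exactly B = 6 bytes: K' = 63 bc a7 b4 82 9b.
K' ⊕ ipad = 55 8a 91 82 b4 ad.
Inner input = 55 8a 91 82 b4 ad ∥ fc.
Inner hash: sum = 85+138+145+130+180+173+252 = 1103; mod 256 = 79 → 4f.

4f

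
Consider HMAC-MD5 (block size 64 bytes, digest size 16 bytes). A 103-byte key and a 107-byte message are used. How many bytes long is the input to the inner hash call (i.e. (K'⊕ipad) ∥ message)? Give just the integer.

171

Key is 103 > 64 bytes, so it is hashed to 16 bytes then zero-padded to 64: |K'| = 64.
Inner input = (K'⊕ipad) ∥ m → 64 + 107 = 171 bytes.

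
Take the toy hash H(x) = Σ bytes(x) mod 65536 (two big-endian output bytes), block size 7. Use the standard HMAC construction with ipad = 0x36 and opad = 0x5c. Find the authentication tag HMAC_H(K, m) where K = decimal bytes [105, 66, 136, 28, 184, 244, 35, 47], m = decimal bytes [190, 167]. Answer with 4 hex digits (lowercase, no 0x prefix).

Key decimal bytes [105, 66, 136, 28, 184, 244, 35, 47] = 69 42 88 1c b8 f4 23 2f is 8 bytes > B = 7, so hash it first: H(key) = 03 4d, then zero-pad to 7 bytes: K' = 03 4d 00 00 00 00 00.
K' ⊕ ipad = 35 7b 36 36 36 36 36.  K' ⊕ opad = 5f 11 5c 5c 5c 5c 5c.
Inner input = (K'⊕ipad) ∥ m = 35 7b 36 36 36 36 36 ∥ be a7.
Inner hash: sum = 53+123+54+54+54+54+54+190+167 = 803 → 03 23.
Outer input = (K'⊕opad) ∥ inner = 5f 11 5c 5c 5c 5c 5c ∥ 03 23.
Outer hash (tag): sum = 95+17+92+92+92+92+92+3+35 = 610 → 02 62.

0262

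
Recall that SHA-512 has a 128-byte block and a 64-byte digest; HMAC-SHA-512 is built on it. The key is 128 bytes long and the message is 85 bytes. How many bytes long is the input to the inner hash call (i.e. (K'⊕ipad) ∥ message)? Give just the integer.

Key is 128 ≤ 128 bytes, zero-padded: |K'| = 128.
Inner input = (K'⊕ipad) ∥ m → 128 + 85 = 213 bytes.

213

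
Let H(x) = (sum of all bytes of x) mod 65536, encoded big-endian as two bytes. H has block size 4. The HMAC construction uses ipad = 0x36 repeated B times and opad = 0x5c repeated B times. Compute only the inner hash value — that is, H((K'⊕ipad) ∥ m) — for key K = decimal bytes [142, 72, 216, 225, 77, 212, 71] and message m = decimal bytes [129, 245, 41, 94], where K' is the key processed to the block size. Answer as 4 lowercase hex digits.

035f

Key decimal bytes [142, 72, 216, 225, 77, 212, 71] = 8e 48 d8 e1 4d d4 47 is 7 bytes > B = 4, so hash it first: H(key) = 03 f7, then zero-pad to 4 bytes: K' = 03 f7 00 00.
K' ⊕ ipad = 35 c1 36 36.
Inner input = 35 c1 36 36 ∥ 81 f5 29 5e.
Inner hash: sum = 53+193+54+54+129+245+41+94 = 863 → 03 5f.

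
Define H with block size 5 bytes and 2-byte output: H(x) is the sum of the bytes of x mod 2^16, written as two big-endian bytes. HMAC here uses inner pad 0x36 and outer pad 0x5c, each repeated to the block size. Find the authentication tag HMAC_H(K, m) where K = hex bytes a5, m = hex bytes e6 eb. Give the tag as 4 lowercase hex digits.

02a8

Key hex bytes a5 is 1 byte ≤ B = 5; zero-pad to 5 bytes: K' = a5 00 00 00 00.
K' ⊕ ipad = 93 36 36 36 36.  K' ⊕ opad = f9 5c 5c 5c 5c.
Inner input = (K'⊕ipad) ∥ m = 93 36 36 36 36 ∥ e6 eb.
Inner hash: sum = 147+54+54+54+54+230+235 = 828 → 03 3c.
Outer input = (K'⊕opad) ∥ inner = f9 5c 5c 5c 5c ∥ 03 3c.
Outer hash (tag): sum = 249+92+92+92+92+3+60 = 680 → 02 a8.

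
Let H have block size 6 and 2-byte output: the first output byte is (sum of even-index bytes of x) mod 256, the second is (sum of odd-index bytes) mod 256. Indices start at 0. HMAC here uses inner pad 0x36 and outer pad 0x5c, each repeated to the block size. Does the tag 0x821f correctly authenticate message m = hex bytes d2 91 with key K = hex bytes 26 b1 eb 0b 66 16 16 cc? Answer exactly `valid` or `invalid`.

valid

Key hex bytes 26 b1 eb 0b 66 16 16 cc is 8 bytes > B = 6, so hash it first: H(key) = 8d 9e, then zero-pad to 6 bytes: K' = 8d 9e 00 00 00 00.
K' ⊕ ipad = bb a8 36 36 36 36; K' ⊕ opad = d1 c2 5c 5c 5c 5c.
Inner hash: even-index sum = 505 mod 256 = 249; odd-index sum = 421 mod 256 = 165 → f9 a5.
Outer hash (recomputed tag): even-index sum = 642 mod 256 = 130; odd-index sum = 543 mod 256 = 31 → 82 1f.
Recomputed tag = 821f; claimed = 821f → match.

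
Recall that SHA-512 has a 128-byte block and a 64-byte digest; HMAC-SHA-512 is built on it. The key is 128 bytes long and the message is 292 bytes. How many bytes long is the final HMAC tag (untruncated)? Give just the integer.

64

The tag is one SHA-512 digest: 64 bytes.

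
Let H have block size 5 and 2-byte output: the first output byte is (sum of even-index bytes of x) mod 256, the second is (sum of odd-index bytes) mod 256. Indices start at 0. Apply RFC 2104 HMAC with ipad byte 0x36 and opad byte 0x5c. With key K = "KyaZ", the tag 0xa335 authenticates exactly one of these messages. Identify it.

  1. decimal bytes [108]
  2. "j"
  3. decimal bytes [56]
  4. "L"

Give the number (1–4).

3

Key "KyaZ" = 4b 79 61 5a is 4 bytes ≤ B = 5; zero-pad to 5 bytes: K' = 4b 79 61 5a 00.
K' ⊕ ipad = 7d 4f 57 6c 36; K' ⊕ opad = 17 25 3d 06 5c.
m1: inner = H(7d 4f 57 6c 36 6c) = 0a 27; tag = H(17 25 3d 06 5c 0a 27) = d735
m2: inner = H(7d 4f 57 6c 36 6a) = 0a 25; tag = H(17 25 3d 06 5c 0a 25) = d535
m3: inner = H(7d 4f 57 6c 36 38) = 0a f3; tag = H(17 25 3d 06 5c 0a f3) = a335 ← matches
m4: inner = H(7d 4f 57 6c 36 4c) = 0a 07; tag = H(17 25 3d 06 5c 0a 07) = b735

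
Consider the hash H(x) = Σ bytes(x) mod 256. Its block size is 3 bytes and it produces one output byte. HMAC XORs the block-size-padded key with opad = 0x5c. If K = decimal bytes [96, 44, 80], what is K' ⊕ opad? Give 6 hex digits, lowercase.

Key decimal bytes [96, 44, 80] = 60 2c 50 is exactly B = 3 bytes: K' = 60 2c 50.
XOR each byte with 0x5c: 60⊕5c=3c, 2c⊕5c=70, 50⊕5c=0c.

3c700c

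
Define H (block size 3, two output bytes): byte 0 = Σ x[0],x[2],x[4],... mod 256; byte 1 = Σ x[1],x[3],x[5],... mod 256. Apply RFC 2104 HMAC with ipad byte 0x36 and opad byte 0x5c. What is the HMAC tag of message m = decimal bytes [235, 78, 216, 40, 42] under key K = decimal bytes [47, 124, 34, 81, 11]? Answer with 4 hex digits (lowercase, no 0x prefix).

44a7

Key decimal bytes [47, 124, 34, 81, 11] = 2f 7c 22 51 0b is 5 bytes > B = 3, so hash it first: H(key) = 5c cd, then zero-pad to 3 bytes: K' = 5c cd 00.
K' ⊕ ipad = 6a fb 36.  K' ⊕ opad = 00 91 5c.
Inner input = (K'⊕ipad) ∥ m = 6a fb 36 ∥ eb 4e d8 28 2a.
Inner hash: even-index sum = 278 mod 256 = 22; odd-index sum = 744 mod 256 = 232 → 16 e8.
Outer input = (K'⊕opad) ∥ inner = 00 91 5c ∥ 16 e8.
Outer hash (tag): even-index sum = 324 mod 256 = 68; odd-index sum = 167 mod 256 = 167 → 44 a7.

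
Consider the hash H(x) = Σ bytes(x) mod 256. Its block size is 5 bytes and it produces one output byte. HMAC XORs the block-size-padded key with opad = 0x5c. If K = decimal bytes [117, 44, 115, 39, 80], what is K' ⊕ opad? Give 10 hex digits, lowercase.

29702f7b0c

Key decimal bytes [117, 44, 115, 39, 80] = 75 2c 73 27 50 is exactly B = 5 bytes: K' = 75 2c 73 27 50.
XOR each byte with 0x5c: 75⊕5c=29, 2c⊕5c=70, 73⊕5c=2f, 27⊕5c=7b, 50⊕5c=0c.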